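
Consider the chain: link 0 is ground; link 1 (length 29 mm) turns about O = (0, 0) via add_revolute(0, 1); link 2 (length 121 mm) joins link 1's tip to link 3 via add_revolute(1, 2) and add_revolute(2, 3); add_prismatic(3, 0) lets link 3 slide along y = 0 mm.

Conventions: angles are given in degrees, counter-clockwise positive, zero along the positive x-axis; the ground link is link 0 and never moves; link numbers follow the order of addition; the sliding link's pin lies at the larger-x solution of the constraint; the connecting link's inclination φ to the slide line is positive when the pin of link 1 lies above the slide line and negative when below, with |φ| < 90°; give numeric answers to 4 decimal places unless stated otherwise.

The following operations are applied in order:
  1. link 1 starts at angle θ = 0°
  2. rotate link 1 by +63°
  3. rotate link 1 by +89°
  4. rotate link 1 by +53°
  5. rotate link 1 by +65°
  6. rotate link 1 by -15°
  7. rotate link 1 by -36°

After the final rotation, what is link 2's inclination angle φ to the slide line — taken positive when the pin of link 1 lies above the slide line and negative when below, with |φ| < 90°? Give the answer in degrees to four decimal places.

geometry: r = 29 mm, L = 121 mm, e = 0 mm; θ starts at 0°
rotate link 1 by +63°: θ ← 0° +63° = 63°
rotate link 1 by +89°: θ ← 63° +89° = 152°
rotate link 1 by +53°: θ ← 152° +53° = 205°
rotate link 1 by +65°: θ ← 205° +65° = 270°
rotate link 1 by -15°: θ ← 270° -15° = 255°
rotate link 1 by -36°: θ ← 255° -36° = 219°
h = r sin θ − e = -18.250291 − 0 = -18.250291
sin φ = h / L = -18.250291 / 121 = -0.15082885
φ = arcsin(-0.15082885) = -8.674963°

-8.6750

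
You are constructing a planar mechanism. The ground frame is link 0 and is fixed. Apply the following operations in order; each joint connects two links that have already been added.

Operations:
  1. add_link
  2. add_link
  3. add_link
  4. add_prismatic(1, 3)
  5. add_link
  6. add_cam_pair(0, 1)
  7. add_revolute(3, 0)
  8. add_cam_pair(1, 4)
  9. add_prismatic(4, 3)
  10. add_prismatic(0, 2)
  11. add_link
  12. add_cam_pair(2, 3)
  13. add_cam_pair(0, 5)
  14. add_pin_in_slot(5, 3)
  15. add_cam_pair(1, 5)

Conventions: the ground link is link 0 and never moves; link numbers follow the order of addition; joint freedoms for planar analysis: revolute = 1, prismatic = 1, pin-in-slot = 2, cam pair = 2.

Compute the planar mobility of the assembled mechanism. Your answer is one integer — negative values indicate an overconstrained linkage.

ground; <1,0,0>
#1 <2,0,0>
#2 <3,0,0>
#3 <4,0,0>
P:1↔3 J1 <4,1,0>
#4 <5,1,0>
C:0↔1 J2 <5,1,1>
R:3↔0 J1 <5,2,1>
C:1↔4 J2 <5,2,2>
P:4↔3 J1 <5,3,2>
P:0↔2 J1 <5,4,2>
#5 <6,4,2>
C:2↔3 J2 <6,4,3>
C:0↔5 J2 <6,4,4>
PS:5↔3 J2 <6,4,5>
C:1↔5 J2 <6,4,6>
3×5 − 2×4 − 1×6 = 1

M = 1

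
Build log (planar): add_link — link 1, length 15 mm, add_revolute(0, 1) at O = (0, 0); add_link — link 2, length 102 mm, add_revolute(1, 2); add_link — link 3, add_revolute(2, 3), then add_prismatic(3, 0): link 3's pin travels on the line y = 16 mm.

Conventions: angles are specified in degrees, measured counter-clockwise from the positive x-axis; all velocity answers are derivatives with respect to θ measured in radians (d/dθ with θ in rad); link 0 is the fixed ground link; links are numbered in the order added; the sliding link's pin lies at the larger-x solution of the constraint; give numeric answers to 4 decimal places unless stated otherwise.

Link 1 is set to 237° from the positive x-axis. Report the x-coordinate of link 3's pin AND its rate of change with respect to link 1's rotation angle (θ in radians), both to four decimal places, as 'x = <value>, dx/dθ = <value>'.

geometry: r = 15 mm, L = 102 mm, e = 16 mm
crank pin P = (r cos θ, r sin θ) = (-8.169586, -12.580059)
h = r sin θ − e = -12.580059 − 16 = -28.580059
x = r cos θ + √(L² − h²) = -8.169586 + 97.914147 = 89.744562
dx/dθ = −r sin θ − h·r cos θ/√(L² − h²) (θ in radians; h = -28.580059) = 10.195447

x = 89.7446, dx/dθ = 10.1954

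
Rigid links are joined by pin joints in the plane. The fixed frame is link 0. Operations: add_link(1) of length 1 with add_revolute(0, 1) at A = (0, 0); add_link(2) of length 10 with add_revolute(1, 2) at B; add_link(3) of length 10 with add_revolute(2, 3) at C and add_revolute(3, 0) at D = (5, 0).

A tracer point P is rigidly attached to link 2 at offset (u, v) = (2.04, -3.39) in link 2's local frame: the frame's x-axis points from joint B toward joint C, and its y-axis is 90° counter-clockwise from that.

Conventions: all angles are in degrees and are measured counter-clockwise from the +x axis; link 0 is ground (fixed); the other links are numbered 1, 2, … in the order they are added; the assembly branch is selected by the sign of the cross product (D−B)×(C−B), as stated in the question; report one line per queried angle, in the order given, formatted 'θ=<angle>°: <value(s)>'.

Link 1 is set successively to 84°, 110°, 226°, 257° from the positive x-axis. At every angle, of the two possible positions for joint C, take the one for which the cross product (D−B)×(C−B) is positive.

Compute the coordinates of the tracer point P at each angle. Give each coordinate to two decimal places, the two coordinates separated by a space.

A=(0,0), D=(5.00,0)
θ=84°: B = A + 1.00·(cos84°, sin84°) = (0.1045, 0.9945)
θ=84°: |BD| = 4.9955
θ=84°: circle(B,10.00) ∩ circle(D,10.00): a=2.4977, h=9.6830
θ=84°:   candidates: C₊=(4.4800,9.9865) cross=48.371; C₋=(0.6245,-8.9919) cross=-48.371
θ=84°:   branch + wants cross > 0 → take C=(4.4800,9.9865) (cross=48.371)
θ=84°: ex = (C−B)/|BC| = (0.4375,0.8992); ey = (-0.8992,0.4375)
θ=84°: P = B + 2.04·ex + -3.39·ey = (4.0454,1.3456)
θ=110°: B = A + 1.00·(cos110°, sin110°) = (-0.3420, 0.9397)
θ=110°: |BD| = 5.4240
θ=110°: circle(B,10.00) ∩ circle(D,10.00): a=2.7120, h=9.6252
θ=110°:   candidates: C₊=(3.9965,9.9495) cross=52.208; C₋=(0.6615,-9.0098) cross=-52.208
θ=110°:   branch + wants cross > 0 → take C=(3.9965,9.9495) (cross=52.208)
θ=110°: ex = (C−B)/|BC| = (0.4339,0.9010); ey = (-0.9010,0.4339)
θ=110°: P = B + 2.04·ex + -3.39·ey = (3.5974,1.3069)
θ=226°: B = A + 1.00·(cos226°, sin226°) = (-0.6947, -0.7193)
θ=226°: |BD| = 5.7399
θ=226°: circle(B,10.00) ∩ circle(D,10.00): a=2.8700, h=9.5793
θ=226°:   candidates: C₊=(0.9522,9.1441) cross=54.984; C₋=(3.3532,-9.8635) cross=-54.984
θ=226°:   branch + wants cross > 0 → take C=(0.9522,9.1441) (cross=54.984)
θ=226°: ex = (C−B)/|BC| = (0.1647,0.9863); ey = (-0.9863,0.1647)
θ=226°: P = B + 2.04·ex + -3.39·ey = (2.9850,0.7345)
θ=257°: B = A + 1.00·(cos257°, sin257°) = (-0.2250, -0.9744)
θ=257°: |BD| = 5.3150
θ=257°: circle(B,10.00) ∩ circle(D,10.00): a=2.6575, h=9.6404
θ=257°:   candidates: C₊=(0.6202,8.9899) cross=51.239; C₋=(4.1548,-9.9642) cross=-51.239
θ=257°:   branch + wants cross > 0 → take C=(0.6202,8.9899) (cross=51.239)
θ=257°: ex = (C−B)/|BC| = (0.0845,0.9964); ey = (-0.9964,0.0845)
θ=257°: P = B + 2.04·ex + -3.39·ey = (3.3253,0.7718)

θ=84°: 4.05 1.35
θ=110°: 3.60 1.31
θ=226°: 2.99 0.73
θ=257°: 3.33 0.77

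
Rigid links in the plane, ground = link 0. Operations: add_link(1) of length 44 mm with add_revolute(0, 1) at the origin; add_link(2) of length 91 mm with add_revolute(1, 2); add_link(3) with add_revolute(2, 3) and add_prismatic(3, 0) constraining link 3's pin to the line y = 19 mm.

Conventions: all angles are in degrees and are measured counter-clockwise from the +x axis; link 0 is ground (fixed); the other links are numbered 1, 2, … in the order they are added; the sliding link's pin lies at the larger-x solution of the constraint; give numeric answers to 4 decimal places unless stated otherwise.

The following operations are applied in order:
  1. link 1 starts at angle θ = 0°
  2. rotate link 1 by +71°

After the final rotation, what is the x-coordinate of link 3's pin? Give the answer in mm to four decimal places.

geometry: r = 44 mm, L = 91 mm, e = 19 mm; θ starts at 0°
rotate link 1 by +71°: θ ← 0° +71° = 71°
crank pin P = (r cos θ, r sin θ) = (14.324999, 41.602817)
h = r sin θ − e = 41.602817 − 19 = 22.602817
x = r cos θ + √(L² − h²) = 14.324999 + 88.148242 = 102.473241

102.4732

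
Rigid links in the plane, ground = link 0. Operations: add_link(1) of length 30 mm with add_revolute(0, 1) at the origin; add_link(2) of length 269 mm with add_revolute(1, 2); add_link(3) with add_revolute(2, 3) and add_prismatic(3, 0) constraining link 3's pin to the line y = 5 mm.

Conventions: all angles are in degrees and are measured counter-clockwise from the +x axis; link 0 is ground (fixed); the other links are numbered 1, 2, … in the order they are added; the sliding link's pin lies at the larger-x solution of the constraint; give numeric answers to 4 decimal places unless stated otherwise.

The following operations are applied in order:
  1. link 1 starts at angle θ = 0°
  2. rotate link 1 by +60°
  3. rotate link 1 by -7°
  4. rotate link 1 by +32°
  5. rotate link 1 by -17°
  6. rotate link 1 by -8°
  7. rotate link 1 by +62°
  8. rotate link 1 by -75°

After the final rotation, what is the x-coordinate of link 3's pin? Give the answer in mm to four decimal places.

geometry: r = 30 mm, L = 269 mm, e = 5 mm; θ starts at 0°
rotate link 1 by +60°: θ ← 0° +60° = 60°
rotate link 1 by -7°: θ ← 60° -7° = 53°
rotate link 1 by +32°: θ ← 53° +32° = 85°
rotate link 1 by -17°: θ ← 85° -17° = 68°
rotate link 1 by -8°: θ ← 68° -8° = 60°
rotate link 1 by +62°: θ ← 60° +62° = 122°
rotate link 1 by -75°: θ ← 122° -75° = 47°
crank pin P = (r cos θ, r sin θ) = (20.459951, 21.940611)
h = r sin θ − e = 21.940611 − 5 = 16.940611
x = r cos θ + √(L² − h²) = 20.459951 + 268.466042 = 288.925993

288.9260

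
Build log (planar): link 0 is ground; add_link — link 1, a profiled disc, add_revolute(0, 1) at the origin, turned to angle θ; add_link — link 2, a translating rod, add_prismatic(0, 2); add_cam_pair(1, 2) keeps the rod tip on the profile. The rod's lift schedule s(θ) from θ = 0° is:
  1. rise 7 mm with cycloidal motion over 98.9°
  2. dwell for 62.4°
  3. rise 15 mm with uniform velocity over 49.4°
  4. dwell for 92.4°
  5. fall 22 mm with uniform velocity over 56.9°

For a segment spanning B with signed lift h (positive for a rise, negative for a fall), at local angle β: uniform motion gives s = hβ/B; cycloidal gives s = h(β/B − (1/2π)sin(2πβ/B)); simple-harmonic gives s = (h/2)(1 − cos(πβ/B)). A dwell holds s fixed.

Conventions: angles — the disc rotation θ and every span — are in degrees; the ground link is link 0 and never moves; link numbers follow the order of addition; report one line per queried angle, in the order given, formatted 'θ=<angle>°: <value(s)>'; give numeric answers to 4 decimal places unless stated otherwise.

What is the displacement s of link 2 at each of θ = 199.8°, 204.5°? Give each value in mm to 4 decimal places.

seg 1 [0°–98.9°] cycloidal, h=7: full span → s += 7 → s = 7.0000
seg 2 [98.9°–161.3°] dwell: s stays 7.0000
seg 3 [161.3°–210.7°] uniform, h=15: θ=199.8° here. β=38.5, B=49.4. 15·38.5/49.4 = 11.6903 → s = 18.6903
seg 3 [161.3°–210.7°] uniform, h=15: θ=204.5° here. β=43.2, B=49.4. 15·43.2/49.4 = 13.1174 → s = 20.1174

θ=199.8°: 18.6903
θ=204.5°: 20.1174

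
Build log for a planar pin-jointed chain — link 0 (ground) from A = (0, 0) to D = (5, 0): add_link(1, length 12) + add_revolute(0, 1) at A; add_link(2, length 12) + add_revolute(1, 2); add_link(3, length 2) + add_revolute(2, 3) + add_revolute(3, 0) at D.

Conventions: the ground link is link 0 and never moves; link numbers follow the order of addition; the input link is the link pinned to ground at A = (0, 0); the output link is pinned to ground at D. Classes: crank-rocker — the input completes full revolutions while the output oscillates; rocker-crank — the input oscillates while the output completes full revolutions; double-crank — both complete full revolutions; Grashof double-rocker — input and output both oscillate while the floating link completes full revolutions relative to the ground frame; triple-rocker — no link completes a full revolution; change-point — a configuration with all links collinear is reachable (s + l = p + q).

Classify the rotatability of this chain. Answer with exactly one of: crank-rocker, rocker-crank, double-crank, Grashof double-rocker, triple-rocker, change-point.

lengths: ground=5, input=12, coupler=12, output=2
sorted: s=2 (shortest), l=12 (longest), p+q=17
s + l = 14 vs p + q = 17
s + l < p + q (Grashof) with shortest = output link → rocker-crank

rocker-crank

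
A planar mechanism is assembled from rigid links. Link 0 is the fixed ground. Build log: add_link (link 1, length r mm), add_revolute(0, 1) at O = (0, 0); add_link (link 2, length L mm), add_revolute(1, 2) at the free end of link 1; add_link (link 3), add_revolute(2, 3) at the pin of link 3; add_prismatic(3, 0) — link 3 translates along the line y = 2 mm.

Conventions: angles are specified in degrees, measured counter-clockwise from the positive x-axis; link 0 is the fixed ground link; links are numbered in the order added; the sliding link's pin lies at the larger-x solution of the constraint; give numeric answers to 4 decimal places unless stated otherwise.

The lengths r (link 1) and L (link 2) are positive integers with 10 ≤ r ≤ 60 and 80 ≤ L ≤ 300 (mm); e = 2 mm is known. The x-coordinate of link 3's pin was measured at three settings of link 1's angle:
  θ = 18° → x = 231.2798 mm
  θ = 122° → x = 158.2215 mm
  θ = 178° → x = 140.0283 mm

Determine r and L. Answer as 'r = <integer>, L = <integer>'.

constraint per measurement: (x − r cos θ)² + (r sin θ − e)² = L²
subtracting the θ₁ and θ₂ equations cancels the r² and L² terms:
r = (x₁² − x₂²) / (2[(x₁cos θ₁ + e sin θ₁) − (x₂cos θ₂ + e sin θ₂)]) = 47.0000 → r = 47
L² = (x₁ − r cos θ₁)² + (r sin θ₁ − e)² = 34968.9956 → L = 187.0000 → L = 187
check at θ₃=178°: x = 140.0283 (printed 140.0283) ✓

r = 47, L = 187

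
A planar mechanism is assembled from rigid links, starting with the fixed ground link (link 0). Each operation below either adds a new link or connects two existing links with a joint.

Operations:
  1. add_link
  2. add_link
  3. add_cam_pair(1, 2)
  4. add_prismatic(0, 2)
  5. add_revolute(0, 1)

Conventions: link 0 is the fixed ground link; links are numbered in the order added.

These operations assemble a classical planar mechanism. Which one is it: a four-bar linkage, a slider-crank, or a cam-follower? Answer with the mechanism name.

links: 3 (incl. ground); joints: 1 revolute, 1 prismatic, 1 higher (cam) pair, forming one closed loop
3 links, revolute + prismatic + higher pair in one loop → cam-follower

cam-follower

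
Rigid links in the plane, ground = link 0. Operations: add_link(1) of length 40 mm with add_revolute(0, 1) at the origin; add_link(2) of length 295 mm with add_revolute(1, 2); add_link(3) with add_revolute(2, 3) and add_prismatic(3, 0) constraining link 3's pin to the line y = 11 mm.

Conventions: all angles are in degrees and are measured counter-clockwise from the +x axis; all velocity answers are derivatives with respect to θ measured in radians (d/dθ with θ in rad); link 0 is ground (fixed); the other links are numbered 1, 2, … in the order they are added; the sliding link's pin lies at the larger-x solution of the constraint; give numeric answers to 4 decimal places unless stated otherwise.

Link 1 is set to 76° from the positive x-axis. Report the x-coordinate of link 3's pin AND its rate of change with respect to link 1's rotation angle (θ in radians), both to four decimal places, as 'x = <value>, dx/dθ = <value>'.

geometry: r = 40 mm, L = 295 mm, e = 11 mm
crank pin P = (r cos θ, r sin θ) = (9.676876, 38.811829)
h = r sin θ − e = 38.811829 − 11 = 27.811829
x = r cos θ + √(L² − h²) = 9.676876 + 293.686061 = 303.362936
dx/dθ = −r sin θ − h·r cos θ/√(L² − h²) (θ in radians; h = 27.811829) = -39.728221

x = 303.3629, dx/dθ = -39.7282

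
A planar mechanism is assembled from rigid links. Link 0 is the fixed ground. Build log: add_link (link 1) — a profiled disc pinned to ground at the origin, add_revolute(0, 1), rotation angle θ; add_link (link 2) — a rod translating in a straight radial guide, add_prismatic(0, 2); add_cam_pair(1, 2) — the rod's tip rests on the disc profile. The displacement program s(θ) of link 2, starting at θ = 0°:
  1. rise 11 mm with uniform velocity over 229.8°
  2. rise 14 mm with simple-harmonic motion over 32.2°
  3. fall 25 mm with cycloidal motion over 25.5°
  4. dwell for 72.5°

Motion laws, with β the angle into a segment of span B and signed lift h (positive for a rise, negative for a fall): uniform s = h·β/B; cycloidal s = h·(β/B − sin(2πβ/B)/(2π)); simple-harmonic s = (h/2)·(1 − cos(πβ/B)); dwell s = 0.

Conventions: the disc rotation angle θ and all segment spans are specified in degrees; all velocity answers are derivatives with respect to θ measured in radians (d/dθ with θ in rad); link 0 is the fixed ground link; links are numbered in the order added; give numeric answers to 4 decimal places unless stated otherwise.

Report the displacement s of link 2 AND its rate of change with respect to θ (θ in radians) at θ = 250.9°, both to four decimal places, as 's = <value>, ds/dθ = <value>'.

seg 1 [0°–229.8°] uniform, h=11: full span → s += 11 → s = 11.0000
seg 2 [229.8°–262°] simple-harmonic, h=14: θ=250.9° here. β=21.1, B=32.2. 14/2·(1 − cos(π·0.6553)) = 10.2809 → s = 21.2809
velocity in seg [229.8°–262°] (simple-harmonic), θ in radians: β = 21.1° = 0.3683 rad, B = 32.2° = 0.5620 rad; ds/dθ = (πh/(2B)) sin(πβ/B) = (π·14/(2·0.5620)) sin(π·0.6553) = 34.566042 mm/rad

s = 21.2809, ds/dθ = 34.5660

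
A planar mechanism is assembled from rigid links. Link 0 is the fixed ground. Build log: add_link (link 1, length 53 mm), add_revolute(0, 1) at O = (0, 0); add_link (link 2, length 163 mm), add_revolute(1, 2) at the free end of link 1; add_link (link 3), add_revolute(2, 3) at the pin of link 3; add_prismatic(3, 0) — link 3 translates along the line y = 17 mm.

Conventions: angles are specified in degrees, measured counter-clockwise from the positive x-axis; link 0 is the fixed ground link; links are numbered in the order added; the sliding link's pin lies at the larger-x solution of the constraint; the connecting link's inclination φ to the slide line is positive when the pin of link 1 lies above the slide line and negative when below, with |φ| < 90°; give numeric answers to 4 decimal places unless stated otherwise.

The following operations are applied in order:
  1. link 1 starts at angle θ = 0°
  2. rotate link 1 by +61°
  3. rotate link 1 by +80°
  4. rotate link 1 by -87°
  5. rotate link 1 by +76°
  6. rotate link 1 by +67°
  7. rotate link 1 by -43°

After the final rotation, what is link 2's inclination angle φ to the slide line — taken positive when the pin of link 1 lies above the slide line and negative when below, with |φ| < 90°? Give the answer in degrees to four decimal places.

geometry: r = 53 mm, L = 163 mm, e = 17 mm; θ starts at 0°
rotate link 1 by +61°: θ ← 0° +61° = 61°
rotate link 1 by +80°: θ ← 61° +80° = 141°
rotate link 1 by -87°: θ ← 141° -87° = 54°
rotate link 1 by +76°: θ ← 54° +76° = 130°
rotate link 1 by +67°: θ ← 130° +67° = 197°
rotate link 1 by -43°: θ ← 197° -43° = 154°
h = r sin θ − e = 23.233671 − 17 = 6.233671
sin φ = h / L = 6.233671 / 163 = 0.03824338
φ = arcsin(0.03824338) = 2.191719°

2.1917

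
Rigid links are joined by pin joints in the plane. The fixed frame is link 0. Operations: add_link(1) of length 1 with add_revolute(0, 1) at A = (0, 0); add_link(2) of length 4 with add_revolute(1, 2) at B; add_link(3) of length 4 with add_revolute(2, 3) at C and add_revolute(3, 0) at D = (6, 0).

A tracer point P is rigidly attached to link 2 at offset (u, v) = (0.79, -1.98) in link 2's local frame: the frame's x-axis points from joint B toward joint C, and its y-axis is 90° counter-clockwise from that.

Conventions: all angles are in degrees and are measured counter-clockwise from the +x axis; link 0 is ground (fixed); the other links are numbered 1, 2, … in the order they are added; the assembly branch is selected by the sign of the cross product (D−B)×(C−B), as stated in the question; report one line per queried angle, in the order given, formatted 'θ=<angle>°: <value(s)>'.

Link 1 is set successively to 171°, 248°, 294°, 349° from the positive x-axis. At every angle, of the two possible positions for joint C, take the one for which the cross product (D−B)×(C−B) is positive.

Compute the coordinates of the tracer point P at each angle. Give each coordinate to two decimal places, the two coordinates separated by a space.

A=(0,0), D=(6.00,0)
θ=171°: B = A + 1.00·(cos171°, sin171°) = (-0.9877, 0.1564)
θ=171°: |BD| = 6.9894
θ=171°: circle(B,4.00) ∩ circle(D,4.00): a=3.4947, h=1.9460
θ=171°:   candidates: C₊=(2.5497,2.0237) cross=13.601; C₋=(2.4626,-1.8673) cross=-13.601
θ=171°:   branch + wants cross > 0 → take C=(2.5497,2.0237) (cross=13.601)
θ=171°: ex = (C−B)/|BC| = (0.8843,0.4668); ey = (-0.4668,0.8843)
θ=171°: P = B + 0.79·ex + -1.98·ey = (0.6353,-1.2258)
θ=248°: B = A + 1.00·(cos248°, sin248°) = (-0.3746, -0.9272)
θ=248°: |BD| = 6.4417
θ=248°: circle(B,4.00) ∩ circle(D,4.00): a=3.2208, h=2.3720
θ=248°:   candidates: C₊=(2.4713,1.8837) cross=15.279; C₋=(3.1541,-2.8109) cross=-15.279
θ=248°:   branch + wants cross > 0 → take C=(2.4713,1.8837) (cross=15.279)
θ=248°: ex = (C−B)/|BC| = (0.7115,0.7027); ey = (-0.7027,0.7115)
θ=248°: P = B + 0.79·ex + -1.98·ey = (1.5788,-1.7808)
θ=294°: B = A + 1.00·(cos294°, sin294°) = (0.4067, -0.9135)
θ=294°: |BD| = 5.6674
θ=294°: circle(B,4.00) ∩ circle(D,4.00): a=2.8337, h=2.8232
θ=294°:   candidates: C₊=(2.7483,2.3295) cross=16.000; C₋=(3.6584,-3.2430) cross=-16.000
θ=294°:   branch + wants cross > 0 → take C=(2.7483,2.3295) (cross=16.000)
θ=294°: ex = (C−B)/|BC| = (0.5854,0.8108); ey = (-0.8108,0.5854)
θ=294°: P = B + 0.79·ex + -1.98·ey = (2.4745,-1.4321)
θ=349°: B = A + 1.00·(cos349°, sin349°) = (0.9816, -0.1908)
θ=349°: |BD| = 5.0220
θ=349°: circle(B,4.00) ∩ circle(D,4.00): a=2.5110, h=3.1137
θ=349°:   candidates: C₊=(3.3725,3.0160) cross=15.637; C₋=(3.6091,-3.2068) cross=-15.637
θ=349°:   branch + wants cross > 0 → take C=(3.3725,3.0160) (cross=15.637)
θ=349°: ex = (C−B)/|BC| = (0.5977,0.8017); ey = (-0.8017,0.5977)
θ=349°: P = B + 0.79·ex + -1.98·ey = (3.0412,-0.7410)

θ=171°: 0.64 -1.23
θ=248°: 1.58 -1.78
θ=294°: 2.47 -1.43
θ=349°: 3.04 -0.74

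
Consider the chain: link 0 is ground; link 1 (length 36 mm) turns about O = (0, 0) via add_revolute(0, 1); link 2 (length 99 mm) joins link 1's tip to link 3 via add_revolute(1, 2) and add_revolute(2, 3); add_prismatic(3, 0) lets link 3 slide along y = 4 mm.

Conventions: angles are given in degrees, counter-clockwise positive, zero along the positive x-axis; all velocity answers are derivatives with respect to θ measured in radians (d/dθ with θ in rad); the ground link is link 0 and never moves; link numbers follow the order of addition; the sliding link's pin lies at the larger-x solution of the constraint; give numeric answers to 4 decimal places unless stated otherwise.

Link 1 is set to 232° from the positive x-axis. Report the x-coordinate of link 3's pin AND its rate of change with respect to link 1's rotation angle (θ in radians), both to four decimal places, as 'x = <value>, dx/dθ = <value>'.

geometry: r = 36 mm, L = 99 mm, e = 4 mm
crank pin P = (r cos θ, r sin θ) = (-22.163813, -28.368387)
h = r sin θ − e = -28.368387 − 4 = -32.368387
x = r cos θ + √(L² − h²) = -22.163813 + 93.559006 = 71.395192
dx/dθ = −r sin θ − h·r cos θ/√(L² − h²) (θ in radians; h = -32.368387) = 20.700425

x = 71.3952, dx/dθ = 20.7004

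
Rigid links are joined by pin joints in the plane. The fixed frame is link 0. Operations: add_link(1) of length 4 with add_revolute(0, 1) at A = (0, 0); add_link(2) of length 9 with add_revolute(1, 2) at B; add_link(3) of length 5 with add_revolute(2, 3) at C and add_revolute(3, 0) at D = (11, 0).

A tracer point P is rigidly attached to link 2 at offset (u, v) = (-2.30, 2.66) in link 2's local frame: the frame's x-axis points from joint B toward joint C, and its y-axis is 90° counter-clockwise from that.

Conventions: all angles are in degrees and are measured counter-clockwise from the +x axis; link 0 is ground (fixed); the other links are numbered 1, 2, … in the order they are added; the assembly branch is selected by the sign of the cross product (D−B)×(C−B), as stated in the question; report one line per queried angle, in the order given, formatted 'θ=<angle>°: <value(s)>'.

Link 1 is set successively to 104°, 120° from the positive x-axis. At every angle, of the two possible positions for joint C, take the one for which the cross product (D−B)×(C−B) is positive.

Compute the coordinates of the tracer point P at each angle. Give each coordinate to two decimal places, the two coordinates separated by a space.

A=(0,0), D=(11.00,0)
θ=104°: B = A + 4.00·(cos104°, sin104°) = (-0.9677, 3.8812)
θ=104°: |BD| = 12.5813
θ=104°: circle(B,9.00) ∩ circle(D,5.00): a=8.5162, h=2.9111
θ=104°:   candidates: C₊=(8.0312,4.0232) cross=36.626; C₋=(6.2351,-1.5151) cross=-36.626
θ=104°:   branch + wants cross > 0 → take C=(8.0312,4.0232) (cross=36.626)
θ=104°: ex = (C−B)/|BC| = (0.9999,0.0158); ey = (-0.0158,0.9999)
θ=104°: P = B + -2.30·ex + 2.66·ey = (-3.3094,6.5046)
θ=120°: B = A + 4.00·(cos120°, sin120°) = (-2.0000, 3.4641)
θ=120°: |BD| = 13.4536
θ=120°: circle(B,9.00) ∩ circle(D,5.00): a=8.8080, h=1.8489
θ=120°:   candidates: C₊=(6.9871,2.9827) cross=24.875; C₋=(6.0350,-0.5904) cross=-24.875
θ=120°:   branch + wants cross > 0 → take C=(6.9871,2.9827) (cross=24.875)
θ=120°: ex = (C−B)/|BC| = (0.9986,-0.0535); ey = (0.0535,0.9986)
θ=120°: P = B + -2.30·ex + 2.66·ey = (-4.1544,6.2433)

θ=104°: -3.31 6.50
θ=120°: -4.15 6.24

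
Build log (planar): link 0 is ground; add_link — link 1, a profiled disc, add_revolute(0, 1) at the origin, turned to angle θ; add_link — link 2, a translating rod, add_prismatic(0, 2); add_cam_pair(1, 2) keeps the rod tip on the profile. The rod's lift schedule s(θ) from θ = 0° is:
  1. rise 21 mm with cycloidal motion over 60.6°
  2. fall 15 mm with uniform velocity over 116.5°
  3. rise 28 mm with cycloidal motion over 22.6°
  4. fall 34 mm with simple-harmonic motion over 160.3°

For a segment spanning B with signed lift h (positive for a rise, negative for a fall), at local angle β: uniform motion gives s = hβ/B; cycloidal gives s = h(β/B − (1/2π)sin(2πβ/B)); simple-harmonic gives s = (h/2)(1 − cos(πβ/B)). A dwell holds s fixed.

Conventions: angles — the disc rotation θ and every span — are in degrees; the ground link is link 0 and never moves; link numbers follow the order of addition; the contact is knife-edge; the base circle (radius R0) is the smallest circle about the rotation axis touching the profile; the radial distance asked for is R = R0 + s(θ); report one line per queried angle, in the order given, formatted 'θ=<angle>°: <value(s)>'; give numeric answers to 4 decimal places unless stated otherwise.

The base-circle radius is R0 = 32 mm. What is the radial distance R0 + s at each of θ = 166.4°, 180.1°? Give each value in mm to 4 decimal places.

seg 1 [0°–60.6°] cycloidal, h=21: full span → s += 21 → s = 21.0000
seg 2 [60.6°–177.1°] uniform, h=-15: θ=166.4° here. β=105.8, B=116.5. -15·105.8/116.5 = -13.6223 → s = 7.3777
seg 2 [60.6°–177.1°] uniform, h=-15: full span → s += -15 → s = 6.0000
seg 3 [177.1°–199.7°] cycloidal, h=28: θ=180.1° here. β=3, B=22.6. 28·(0.1327 − sin(2π·0.1327)/(2π)) = 0.4162 → s = 6.4162
θ=166.4°: R = R0 + s = 32 + 7.3777 = 39.3777
θ=180.1°: R = R0 + s = 32 + 6.4162 = 38.4162

θ=166.4°: 39.3777
θ=180.1°: 38.4162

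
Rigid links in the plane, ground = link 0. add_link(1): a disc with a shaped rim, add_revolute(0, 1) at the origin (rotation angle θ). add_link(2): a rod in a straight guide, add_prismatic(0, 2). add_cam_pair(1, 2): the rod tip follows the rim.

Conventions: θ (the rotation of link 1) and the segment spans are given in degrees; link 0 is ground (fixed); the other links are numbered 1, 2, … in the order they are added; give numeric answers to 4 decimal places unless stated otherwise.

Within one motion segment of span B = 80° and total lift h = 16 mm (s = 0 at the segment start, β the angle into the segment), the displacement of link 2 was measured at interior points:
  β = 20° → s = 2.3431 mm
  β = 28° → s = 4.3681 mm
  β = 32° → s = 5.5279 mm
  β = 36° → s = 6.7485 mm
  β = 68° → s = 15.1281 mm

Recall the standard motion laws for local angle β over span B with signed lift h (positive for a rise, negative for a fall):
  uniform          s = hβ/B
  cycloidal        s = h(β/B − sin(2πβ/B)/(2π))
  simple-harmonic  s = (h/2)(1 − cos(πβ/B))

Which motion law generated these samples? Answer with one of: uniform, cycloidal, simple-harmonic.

candidates at β/B = r: uniform s = h·r (linear in β); cycloidal s = h·(r − sin(2πr)/(2π)); simple-harmonic s = (h/2)(1 − cos(πr))
β=20°: printed 2.3431 | uniform 4.0000, cycloidal 1.4535, simple-harmonic 2.3431
β=28°: printed 4.3681 | uniform 5.6000, cycloidal 3.5399, simple-harmonic 4.3681
β=32°: printed 5.5279 | uniform 6.4000, cycloidal 4.9032, simple-harmonic 5.5279
β=36°: printed 6.7485 | uniform 7.2000, cycloidal 6.4131, simple-harmonic 6.7485
β=68°: printed 15.1281 | uniform 13.6000, cycloidal 15.6601, simple-harmonic 15.1281
only one law matches every sample → simple-harmonic

simple-harmonic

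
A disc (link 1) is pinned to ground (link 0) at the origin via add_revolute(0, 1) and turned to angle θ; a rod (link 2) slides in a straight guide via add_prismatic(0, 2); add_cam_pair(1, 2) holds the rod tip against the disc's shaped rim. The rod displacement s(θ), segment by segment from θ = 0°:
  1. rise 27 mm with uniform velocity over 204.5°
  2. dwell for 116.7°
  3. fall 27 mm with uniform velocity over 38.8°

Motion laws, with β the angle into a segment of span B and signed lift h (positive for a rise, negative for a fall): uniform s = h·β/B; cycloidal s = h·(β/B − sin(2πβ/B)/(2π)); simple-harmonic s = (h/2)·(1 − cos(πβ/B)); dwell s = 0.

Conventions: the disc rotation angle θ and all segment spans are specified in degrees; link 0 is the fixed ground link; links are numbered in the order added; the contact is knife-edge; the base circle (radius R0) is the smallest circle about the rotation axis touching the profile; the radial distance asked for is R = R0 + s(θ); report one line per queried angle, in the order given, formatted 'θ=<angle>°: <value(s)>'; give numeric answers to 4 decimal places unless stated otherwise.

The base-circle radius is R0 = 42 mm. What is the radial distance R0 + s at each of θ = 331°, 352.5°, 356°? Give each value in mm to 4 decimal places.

segment 1 (0° to 204.5°, uniform, h = 27) is passed completely: s = 0.0000 + (27) = 27.0000
segment 2 (204.5° to 321.2°, dwell): s unchanged at 27.0000
θ = 331° falls in segment 3 (321.2° to 360°, uniform, h = -27): β = 331 − 321.2 = 9.8°, B = 38.8°; Δs = -27·9.8/38.8 = -6.8196; s = 27.0000 − 6.8196 = 20.1804
θ = 352.5° falls in segment 3 (321.2° to 360°, uniform, h = -27): β = 352.5 − 321.2 = 31.3°, B = 38.8°; Δs = -27·31.3/38.8 = -21.7809; s = 27.0000 − 21.7809 = 5.2191
θ = 356° falls in segment 3 (321.2° to 360°, uniform, h = -27): β = 356 − 321.2 = 34.8°, B = 38.8°; Δs = -27·34.8/38.8 = -24.2165; s = 27.0000 − 24.2165 = 2.7835
θ=331°: R = R0 + s = 42 + 20.1804 = 62.1804
θ=352.5°: R = R0 + s = 42 + 5.2191 = 47.2191
θ=356°: R = R0 + s = 42 + 2.7835 = 44.7835

θ=331°: 62.1804
θ=352.5°: 47.2191
θ=356°: 44.7835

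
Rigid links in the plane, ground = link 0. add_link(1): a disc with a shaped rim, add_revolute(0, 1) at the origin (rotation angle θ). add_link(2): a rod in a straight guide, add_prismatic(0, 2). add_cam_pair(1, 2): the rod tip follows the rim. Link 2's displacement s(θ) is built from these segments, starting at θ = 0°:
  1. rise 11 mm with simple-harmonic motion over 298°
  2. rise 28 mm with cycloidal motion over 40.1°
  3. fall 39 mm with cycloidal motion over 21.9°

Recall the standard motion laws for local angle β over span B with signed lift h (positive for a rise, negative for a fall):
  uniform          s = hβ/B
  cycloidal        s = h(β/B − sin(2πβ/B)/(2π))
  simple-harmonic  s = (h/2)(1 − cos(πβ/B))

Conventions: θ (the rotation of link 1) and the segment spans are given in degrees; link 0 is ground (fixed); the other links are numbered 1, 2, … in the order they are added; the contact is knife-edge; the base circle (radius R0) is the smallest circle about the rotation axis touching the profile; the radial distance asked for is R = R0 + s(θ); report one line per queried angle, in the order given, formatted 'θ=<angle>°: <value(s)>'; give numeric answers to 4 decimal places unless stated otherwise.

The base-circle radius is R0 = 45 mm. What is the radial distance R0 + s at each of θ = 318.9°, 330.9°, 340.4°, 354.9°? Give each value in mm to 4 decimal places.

segment 1 (0° to 298°, simple-harmonic, h = 11) is passed completely: s = 0.0000 + (11) = 11.0000
θ = 318.9° falls in segment 2 (298° to 338.1°, cycloidal, h = 28): β = 318.9 − 298 = 20.9°, B = 40.1°; Δs = 28·(0.5212 − sin(2π·0.5212)/(2π)) = 15.1853; s = 11.0000 + 15.1853 = 26.1853
θ = 330.9° falls in segment 2 (298° to 338.1°, cycloidal, h = 28): β = 330.9 − 298 = 32.9°, B = 40.1°; Δs = 28·(0.8204 − sin(2π·0.8204)/(2π)) = 26.9994; s = 11.0000 + 26.9994 = 37.9994
segment 2 (298° to 338.1°, cycloidal, h = 28) is passed completely: s = 11.0000 + (28) = 39.0000
θ = 340.4° falls in segment 3 (338.1° to 360°, cycloidal, h = -39): β = 340.4 − 338.1 = 2.3°, B = 21.9°; Δs = -39·(0.1050 − sin(2π·0.1050)/(2π)) = -0.2908; s = 39.0000 − 0.2908 = 38.7092
θ = 354.9° falls in segment 3 (338.1° to 360°, cycloidal, h = -39): β = 354.9 − 338.1 = 16.8°, B = 21.9°; Δs = -39·(0.7671 − sin(2π·0.7671)/(2π)) = -36.0890; s = 39.0000 − 36.0890 = 2.9110
θ=318.9°: R = R0 + s = 45 + 26.1853 = 71.1853
θ=330.9°: R = R0 + s = 45 + 37.9994 = 82.9994
θ=340.4°: R = R0 + s = 45 + 38.7092 = 83.7092
θ=354.9°: R = R0 + s = 45 + 2.9110 = 47.9110

θ=318.9°: 71.1853
θ=330.9°: 82.9994
θ=340.4°: 83.7092
θ=354.9°: 47.9110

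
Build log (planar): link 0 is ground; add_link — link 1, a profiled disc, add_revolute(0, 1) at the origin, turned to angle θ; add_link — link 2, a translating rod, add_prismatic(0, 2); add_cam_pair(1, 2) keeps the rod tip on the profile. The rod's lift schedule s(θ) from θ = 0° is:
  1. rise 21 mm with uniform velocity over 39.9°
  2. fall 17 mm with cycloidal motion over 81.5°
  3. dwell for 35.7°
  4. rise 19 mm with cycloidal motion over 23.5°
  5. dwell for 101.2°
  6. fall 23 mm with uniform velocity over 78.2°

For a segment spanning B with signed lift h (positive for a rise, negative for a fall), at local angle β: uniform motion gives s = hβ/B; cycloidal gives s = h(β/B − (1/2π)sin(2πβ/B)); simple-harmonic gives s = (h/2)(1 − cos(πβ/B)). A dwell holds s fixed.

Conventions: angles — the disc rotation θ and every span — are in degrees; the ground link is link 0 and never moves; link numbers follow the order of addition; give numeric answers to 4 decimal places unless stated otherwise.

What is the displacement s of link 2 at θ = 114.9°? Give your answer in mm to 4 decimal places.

seg 1 [0°–39.9°] uniform, h=21: full span → s += 21 → s = 21.0000
seg 2 [39.9°–121.4°] cycloidal, h=-17: θ=114.9° here. β=75, B=81.5. -17·(0.9202 − sin(2π·0.9202)/(2π)) = -16.9440 → s = 4.0560

4.0560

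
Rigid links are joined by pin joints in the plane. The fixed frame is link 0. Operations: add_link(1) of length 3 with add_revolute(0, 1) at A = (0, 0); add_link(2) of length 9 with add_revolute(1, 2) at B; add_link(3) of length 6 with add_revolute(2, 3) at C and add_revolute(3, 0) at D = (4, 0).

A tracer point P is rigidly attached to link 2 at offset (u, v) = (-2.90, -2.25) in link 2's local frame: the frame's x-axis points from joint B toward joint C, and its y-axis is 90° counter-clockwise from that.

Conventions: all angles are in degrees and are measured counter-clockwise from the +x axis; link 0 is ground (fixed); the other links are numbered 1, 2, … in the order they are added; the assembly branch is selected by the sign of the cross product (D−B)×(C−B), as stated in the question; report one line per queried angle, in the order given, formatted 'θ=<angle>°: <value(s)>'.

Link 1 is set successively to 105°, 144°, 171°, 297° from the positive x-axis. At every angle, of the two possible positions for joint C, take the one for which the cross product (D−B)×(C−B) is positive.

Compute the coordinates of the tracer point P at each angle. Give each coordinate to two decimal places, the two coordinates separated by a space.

A=(0,0), D=(4.00,0)
θ=105°: B = A + 3.00·(cos105°, sin105°) = (-0.7765, 2.8978)
θ=105°: |BD| = 5.5867
θ=105°: circle(B,9.00) ∩ circle(D,6.00): a=6.8208, h=5.8717
θ=105°:   candidates: C₊=(8.1006,4.3800) cross=32.804; C₋=(2.0094,-5.6602) cross=-32.804
θ=105°:   branch + wants cross > 0 → take C=(8.1006,4.3800) (cross=32.804)
θ=105°: ex = (C−B)/|BC| = (0.9863,0.1647); ey = (-0.1647,0.9863)
θ=105°: P = B + -2.90·ex + -2.25·ey = (-3.2663,0.2009)
θ=144°: B = A + 3.00·(cos144°, sin144°) = (-2.4271, 1.7634)
θ=144°: |BD| = 6.6646
θ=144°: circle(B,9.00) ∩ circle(D,6.00): a=6.7083, h=5.9998
θ=144°:   candidates: C₊=(5.6297,5.7744) cross=39.986; C₋=(2.4547,-5.7976) cross=-39.986
θ=144°:   branch + wants cross > 0 → take C=(5.6297,5.7744) (cross=39.986)
θ=144°: ex = (C−B)/|BC| = (0.8952,0.4457); ey = (-0.4457,0.8952)
θ=144°: P = B + -2.90·ex + -2.25·ey = (-4.0203,-1.5433)
θ=171°: B = A + 3.00·(cos171°, sin171°) = (-2.9631, 0.4693)
θ=171°: |BD| = 6.9789
θ=171°: circle(B,9.00) ∩ circle(D,6.00): a=6.7135, h=5.9941
θ=171°:   candidates: C₊=(4.1383,5.9984) cross=41.832; C₋=(3.3321,-5.9627) cross=-41.832
θ=171°:   branch + wants cross > 0 → take C=(4.1383,5.9984) (cross=41.832)
θ=171°: ex = (C−B)/|BC| = (0.7890,0.6143); ey = (-0.6143,0.7890)
θ=171°: P = B + -2.90·ex + -2.25·ey = (-3.8690,-3.0876)
θ=297°: B = A + 3.00·(cos297°, sin297°) = (1.3620, -2.6730)
θ=297°: |BD| = 3.7556
θ=297°: circle(B,9.00) ∩ circle(D,6.00): a=7.8689, h=4.3681
θ=297°:   candidates: C₊=(3.7803,5.9960) cross=16.405; C₋=(9.9984,-0.1406) cross=-16.405
θ=297°:   branch + wants cross > 0 → take C=(3.7803,5.9960) (cross=16.405)
θ=297°: ex = (C−B)/|BC| = (0.2687,0.9632); ey = (-0.9632,0.2687)
θ=297°: P = B + -2.90·ex + -2.25·ey = (2.7500,-6.0710)

θ=105°: -3.27 0.20
θ=144°: -4.02 -1.54
θ=171°: -3.87 -3.09
θ=297°: 2.75 -6.07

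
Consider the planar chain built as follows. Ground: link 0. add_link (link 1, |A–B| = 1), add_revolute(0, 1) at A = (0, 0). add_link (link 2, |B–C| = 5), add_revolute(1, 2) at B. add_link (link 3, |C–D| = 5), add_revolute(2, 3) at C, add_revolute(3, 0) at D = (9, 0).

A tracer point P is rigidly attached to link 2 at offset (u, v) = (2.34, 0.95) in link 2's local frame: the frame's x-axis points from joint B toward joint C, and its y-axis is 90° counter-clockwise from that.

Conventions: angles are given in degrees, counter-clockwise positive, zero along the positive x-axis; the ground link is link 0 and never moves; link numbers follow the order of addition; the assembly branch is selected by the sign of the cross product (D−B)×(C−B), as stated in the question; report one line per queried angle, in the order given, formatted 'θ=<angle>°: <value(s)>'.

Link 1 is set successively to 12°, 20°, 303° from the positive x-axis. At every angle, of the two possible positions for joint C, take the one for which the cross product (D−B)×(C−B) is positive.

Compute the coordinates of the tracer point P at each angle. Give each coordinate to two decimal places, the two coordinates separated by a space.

A=(0,0), D=(9.00,0)
θ=12°: B = A + 1.00·(cos12°, sin12°) = (0.9781, 0.2079)
θ=12°: |BD| = 8.0245
θ=12°: circle(B,5.00) ∩ circle(D,5.00): a=4.0123, h=2.9836
θ=12°:   candidates: C₊=(5.0664,3.0865) cross=23.942; C₋=(4.9118,-2.8786) cross=-23.942
θ=12°:   branch + wants cross > 0 → take C=(5.0664,3.0865) (cross=23.942)
θ=12°: ex = (C−B)/|BC| = (0.8176,0.5757); ey = (-0.5757,0.8176)
θ=12°: P = B + 2.34·ex + 0.95·ey = (2.3445,2.3319)
θ=20°: B = A + 1.00·(cos20°, sin20°) = (0.9397, 0.3420)
θ=20°: |BD| = 8.0676
θ=20°: circle(B,5.00) ∩ circle(D,5.00): a=4.0338, h=2.9544
θ=20°:   candidates: C₊=(5.0951,3.1228) cross=23.835; C₋=(4.8446,-2.7808) cross=-23.835
θ=20°:   branch + wants cross > 0 → take C=(5.0951,3.1228) (cross=23.835)
θ=20°: ex = (C−B)/|BC| = (0.8311,0.5562); ey = (-0.5562,0.8311)
θ=20°: P = B + 2.34·ex + 0.95·ey = (2.3561,2.4329)
θ=303°: B = A + 1.00·(cos303°, sin303°) = (0.5446, -0.8387)
θ=303°: |BD| = 8.4969
θ=303°: circle(B,5.00) ∩ circle(D,5.00): a=4.2484, h=2.6365
θ=303°:   candidates: C₊=(4.5121,2.2042) cross=22.402; C₋=(5.0325,-3.0429) cross=-22.402
θ=303°:   branch + wants cross > 0 → take C=(4.5121,2.2042) (cross=22.402)
θ=303°: ex = (C−B)/|BC| = (0.7935,0.6086); ey = (-0.6086,0.7935)
θ=303°: P = B + 2.34·ex + 0.95·ey = (1.8233,1.3392)

θ=12°: 2.34 2.33
θ=20°: 2.36 2.43
θ=303°: 1.82 1.34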